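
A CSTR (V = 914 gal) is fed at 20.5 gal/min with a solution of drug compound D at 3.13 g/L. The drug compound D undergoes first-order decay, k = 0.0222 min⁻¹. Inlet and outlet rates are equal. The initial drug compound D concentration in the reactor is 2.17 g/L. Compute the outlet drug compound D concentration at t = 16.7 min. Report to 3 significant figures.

1.86 g/L

Accumulation = in − out − consumed: V dC/dt = Q C_in − Q C − k V C.
dC/dt = (Q/V) C_in − (Q/V + k) C; effective rate a = Q/V + k = 0.022429 + 0.0222 = 0.044629 min⁻¹.
C_ss = Q C_in/(Q + kV) = 1.5730 g/L; C(t) = C_ss + (C₀ − C_ss) e^(−a t).
C(16.7) = 1.5730 + (0.59697)·e^(−0.044629·16.7) = 1.5730 + (0.59697)·0.47459 = 1.8563 g/L.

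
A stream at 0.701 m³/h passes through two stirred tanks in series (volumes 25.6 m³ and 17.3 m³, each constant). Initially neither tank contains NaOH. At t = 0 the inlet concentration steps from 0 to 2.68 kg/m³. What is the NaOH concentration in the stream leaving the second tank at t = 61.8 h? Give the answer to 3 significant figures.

1.61 kg/m³

Species balance on tank i: dCᵢ/dt = (Cᵢ₋₁ − Cᵢ)/τᵢ with τᵢ = Vᵢ/Q.
τ₁ = 25.6/0.701 = 36.519 h; τ₂ = 17.3/0.701 = 24.679 h.
Tank 1: C₁ = C_in(1 − e^(−t/τ₁)). Tank 2 (τ₁ ≠ τ₂): C₂ = C_in[1 − (τ₁ e^(−t/τ₁) − τ₂ e^(−t/τ₂))/(τ₁ − τ₂)].
At t = 61.8: e^(−t/τ₁) = 0.18410, e^(−t/τ₂) = 0.081745.
C₂ = 2.68·[1 − (36.519·0.18410 − 24.679·0.081745)/(11.840)] = 2.68·0.60255 = 1.6148 kg/m³.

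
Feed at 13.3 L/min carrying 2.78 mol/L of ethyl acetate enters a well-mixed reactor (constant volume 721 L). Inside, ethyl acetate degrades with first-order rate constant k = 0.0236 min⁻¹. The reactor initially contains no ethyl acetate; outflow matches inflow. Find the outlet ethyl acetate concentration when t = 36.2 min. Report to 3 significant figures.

0.953 mol/L

Accumulation = in − out − consumed: V dC/dt = Q C_in − Q C − k V C.
This is linear with rate a = Q/V + k = 0.042047 min⁻¹.
C_ss = Q C_in/(Q + kV) = 1.2196 mol/L; C(t) = C_ss + (C₀ − C_ss) e^(−a t).
C(36.2) = 1.2196 + (-1.2196)·e^(−0.042047·36.2) = 1.2196 + (-1.2196)·0.21826 = 0.95344 mol/L.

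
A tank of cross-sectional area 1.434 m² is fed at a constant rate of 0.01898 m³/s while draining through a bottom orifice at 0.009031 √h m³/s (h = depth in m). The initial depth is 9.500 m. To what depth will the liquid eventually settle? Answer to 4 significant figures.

Volume balance on the tank: A dh/dt = Q_in − 0.009031 √h. At steady state dh/dt = 0:
Q_in = 0.009031 √h_ss ⇒ √h_ss = 0.01898/0.009031 = 2.10165.
h_ss = 2.10165² = 4.41693 m. (Since h₀ = 9.500 m > h_ss, the level will fall toward this value.)

4.417 m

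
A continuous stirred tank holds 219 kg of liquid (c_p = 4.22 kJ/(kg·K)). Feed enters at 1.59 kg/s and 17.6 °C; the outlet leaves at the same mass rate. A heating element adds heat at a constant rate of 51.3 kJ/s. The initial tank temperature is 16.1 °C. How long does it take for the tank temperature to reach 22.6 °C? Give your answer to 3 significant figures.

Unsteady energy balance on the tank contents: M c_p dT/dt = ṁ c_p (T_in − T) + 51.3.
τ = M/ṁ = 137.74 s; T_ss = T_in + Q̇/(ṁ c_p) = 25.246 °C.
T(t) = T_ss + (T₀ − T_ss) e^(−t/τ). Set T = 22.6:
e^(−t/τ) = (22.6 − 25.246)/(16.1 − 25.246) = 0.28927
t = −137.74 · ln(0.28927) = 170.85 s.

171 s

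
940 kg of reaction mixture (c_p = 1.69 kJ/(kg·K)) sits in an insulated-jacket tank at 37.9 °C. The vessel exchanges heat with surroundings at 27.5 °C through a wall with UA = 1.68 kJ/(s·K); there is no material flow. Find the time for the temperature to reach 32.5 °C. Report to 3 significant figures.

693 s

M c_p dT/dt = −UA(T − T_amb).
τ = M c_p/UA = 945.60 s; T_ss = T_amb = 27.500 °C.
T(t) = T_ss + (T₀ − T_ss)e^(−t/τ); set T = 32.5:
t = −τ ln[(T − T_ss)/(T₀ − T_ss)] = −945.60 · ln(0.48077) = 692.52 s.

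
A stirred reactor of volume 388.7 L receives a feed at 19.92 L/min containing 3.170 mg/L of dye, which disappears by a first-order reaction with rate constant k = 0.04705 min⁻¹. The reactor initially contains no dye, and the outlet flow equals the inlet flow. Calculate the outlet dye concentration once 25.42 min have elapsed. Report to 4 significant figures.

1.517 mg/L

Accumulation = in − out − consumed: V dC/dt = Q C_in − Q C − k V C.
This is linear with rate a = Q/V + k = 0.0982977 min⁻¹.
C_ss = Q C_in/(Q + kV) = 1.65269 mg/L; C(t) = C_ss + (C₀ − C_ss) e^(−a t).
C(25.42) = 1.65269 + (-1.65269)·e^(−0.0982977·25.42) = 1.65269 + (-1.65269)·0.0821894 = 1.51685 mg/L.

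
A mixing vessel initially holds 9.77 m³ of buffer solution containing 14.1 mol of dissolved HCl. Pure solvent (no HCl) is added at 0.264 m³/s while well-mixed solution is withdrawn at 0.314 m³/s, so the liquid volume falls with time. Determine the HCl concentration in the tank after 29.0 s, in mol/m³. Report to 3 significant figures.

Total volume: dV/dt = Q_in − Q_out = -0.050000 m³/s, so V(t) = 9.77 − 0.050000 t and V(29.0) = 8.3200 m³.
No HCl enters, so dm/dt = −Q_out · (m/V).
dm/m = −Q_out dt/(V₀ − 0.050000 t); integrating gives ln(m/m₀) = −(Q_out/(Q_in−Q_out)) ln(V/V₀).
m = m₀ (V₀/V)^(Q_out/(Q_in−Q_out)) = 14.1 × (9.77/8.3200)^(-6.2800) = 5.1411 mol.
C = m/V = 5.1411/8.3200 = 0.61792 mol/m³.

0.618 mol/m³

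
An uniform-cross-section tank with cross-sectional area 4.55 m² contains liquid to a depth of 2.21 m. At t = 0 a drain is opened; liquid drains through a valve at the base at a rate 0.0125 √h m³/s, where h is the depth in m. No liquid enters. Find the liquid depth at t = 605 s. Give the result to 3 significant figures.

0.430 m

With no inflow, A dh/dt = −0.0125 √h.
∫ h^(−1/2) dh = −(0.0125/A) ∫ dt, giving 2√h = 2√h₀ − (0.0125/A) t.
√h = √2.21 − 0.0125·605/(2·4.55) = 1.4866 − 0.83104 = 0.65556.
h = 0.65556² = 0.42976 m.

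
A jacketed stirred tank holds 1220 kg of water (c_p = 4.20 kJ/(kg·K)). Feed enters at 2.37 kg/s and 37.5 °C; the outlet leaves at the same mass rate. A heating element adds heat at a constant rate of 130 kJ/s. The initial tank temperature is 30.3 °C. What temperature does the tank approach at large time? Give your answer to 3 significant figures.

50.6 °C

First-law balance (no shaft work): M c_p dT/dt = ṁ c_p (T_in − T) + 130.
At steady state dT/dt = 0 ⇒ T_ss = T_in + Q̇/(ṁ c_p) = 37.5 + 130/(2.37·4.20) = 50.560 °C.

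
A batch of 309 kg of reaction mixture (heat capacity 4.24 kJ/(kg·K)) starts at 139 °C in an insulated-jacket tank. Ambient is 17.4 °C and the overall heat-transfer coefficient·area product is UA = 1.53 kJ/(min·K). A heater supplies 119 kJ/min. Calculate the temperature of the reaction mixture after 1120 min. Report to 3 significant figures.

107 °C

Lumped-capacitance energy balance: M c_p dT/dt = UA(T_amb − T) + Q̇.
dT/dt = (T_ss − T)/τ with T_ss = T_amb + Q̇/UA = 17.4 + 119/1.53 = 95.178 °C, τ = M c_p/UA = 309·4.24/1.53 = 856.31 min.
Solution: T(t) = T_ss + (T₀ − T_ss) e^(−t/τ).
T(1120) = 95.178 + (43.822)·0.27038 = 107.03 °C.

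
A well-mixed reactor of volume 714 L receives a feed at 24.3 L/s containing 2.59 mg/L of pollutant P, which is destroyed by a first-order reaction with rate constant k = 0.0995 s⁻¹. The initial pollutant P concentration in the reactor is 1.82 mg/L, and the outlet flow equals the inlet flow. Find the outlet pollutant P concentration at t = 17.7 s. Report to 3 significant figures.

0.769 mg/L

Accumulation = in − out − consumed: V dC/dt = Q C_in − Q C − k V C.
dC/dt = (Q/V) C_in − (Q/V + k) C; effective rate a = Q/V + k = 0.034034 + 0.0995 = 0.13353 s⁻¹.
C_ss = Q C_in/(Q + kV) = 0.66011 mg/L; C(t) = C_ss + (C₀ − C_ss) e^(−a t).
C(17.7) = 0.66011 + (1.1599)·e^(−0.13353·17.7) = 0.66011 + (1.1599)·0.094086 = 0.76924 mg/L.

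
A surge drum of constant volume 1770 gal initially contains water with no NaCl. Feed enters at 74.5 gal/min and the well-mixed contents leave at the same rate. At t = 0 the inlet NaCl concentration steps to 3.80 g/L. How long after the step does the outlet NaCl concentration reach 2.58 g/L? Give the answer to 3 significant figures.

Transient balance on the dissolved component: V dC/dt = Q(C_in − C), so τ = V/Q = 23.758 min.
C(t) = C_in + (C₀ − C_in) e^(−t/τ). Set C = 2.58 and solve for t:
e^(−t/τ) = (C − C_in)/(C₀ − C_in) = (2.58 − 3.80)/(0 − 3.80) = 0.32105
t = −τ ln(…) = 23.758 × 1.1362 = 26.993 min.

27.0 min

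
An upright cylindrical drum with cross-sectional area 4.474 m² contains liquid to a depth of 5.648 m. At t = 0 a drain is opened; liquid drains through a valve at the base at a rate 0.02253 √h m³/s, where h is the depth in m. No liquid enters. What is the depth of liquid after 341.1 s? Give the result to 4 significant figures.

With no inflow, A dh/dt = −0.02253 √h.
This is separable: 2 d(√h)/dt = −0.02253/A, so √h = √h₀ − (0.02253/(2A)) t.
√h = √5.648 − 0.02253·341.1/(2·4.474) = 2.37655 − 0.858849 = 1.51770.
h = 1.51770² = 2.30342 m.

2.303 m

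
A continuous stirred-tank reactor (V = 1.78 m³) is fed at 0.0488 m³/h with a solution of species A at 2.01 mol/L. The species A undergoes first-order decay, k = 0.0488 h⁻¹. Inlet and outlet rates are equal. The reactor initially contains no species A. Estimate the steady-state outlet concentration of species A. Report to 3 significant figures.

Accumulation = in − out − consumed: V dC/dt = Q C_in − Q C − k V C.
Steady state (dC/dt = 0): C_ss = Q C_in/(Q + kV) = C_in/(1 + kV/Q).
C_ss = 0.0488·2.01/(0.0488 + 0.0488·1.78) = 0.098088/0.13566 = 0.72302 mol/L.

0.723 mol/L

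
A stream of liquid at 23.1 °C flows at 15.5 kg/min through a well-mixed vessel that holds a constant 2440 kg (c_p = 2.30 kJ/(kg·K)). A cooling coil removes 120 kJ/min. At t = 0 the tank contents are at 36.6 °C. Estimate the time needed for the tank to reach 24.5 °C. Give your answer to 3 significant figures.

Unsteady energy balance on the tank contents: M c_p dT/dt = ṁ c_p (T_in − T) − 120.
τ = M/ṁ = 157.42 min; T_ss = T_in − Q̇/(ṁ c_p) = 19.734 °C.
T(t) = T_ss + (T₀ − T_ss) e^(−t/τ). Set T = 24.5:
e^(−t/τ) = (24.5 − 19.734)/(36.6 − 19.734) = 0.28258
t = −157.42 · ln(0.28258) = 198.94 min.

199 min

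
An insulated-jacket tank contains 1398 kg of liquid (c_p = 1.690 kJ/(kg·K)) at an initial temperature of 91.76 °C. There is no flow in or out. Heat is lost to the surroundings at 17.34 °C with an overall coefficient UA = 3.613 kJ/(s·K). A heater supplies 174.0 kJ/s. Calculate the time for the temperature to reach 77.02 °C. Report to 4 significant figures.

538.8 s

Heat balance on the well-mixed liquid: M c_p dT/dt = −UA(T − T_amb) + Q̇.
τ = M c_p/UA = 653.922 s; T_ss = T_amb + Q̇/UA = 17.34 + 174.0/3.613 = 65.4994 °C.
T(t) = T_ss + (T₀ − T_ss)e^(−t/τ); set T = 77.02:
t = −τ ln[(T − T_ss)/(T₀ − T_ss)] = −653.922 · ln(0.438702) = 538.789 s.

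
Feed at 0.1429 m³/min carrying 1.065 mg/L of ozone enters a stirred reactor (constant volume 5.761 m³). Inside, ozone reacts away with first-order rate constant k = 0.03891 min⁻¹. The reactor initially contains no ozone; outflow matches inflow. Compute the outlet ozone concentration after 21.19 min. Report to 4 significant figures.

0.3071 mg/L

V dC/dt = Q(C_in − C) − k V C.
dC/dt = (Q/V) C_in − (Q/V + k) C; effective rate a = Q/V + k = 0.0248047 + 0.03891 = 0.0637147 min⁻¹.
C_ss = Q C_in/(Q + kV) = 0.414614 mg/L; C(t) = C_ss + (C₀ − C_ss) e^(−a t).
C(21.19) = 0.414614 + (-0.414614)·e^(−0.0637147·21.19) = 0.414614 + (-0.414614)·0.259210 = 0.307142 mg/L.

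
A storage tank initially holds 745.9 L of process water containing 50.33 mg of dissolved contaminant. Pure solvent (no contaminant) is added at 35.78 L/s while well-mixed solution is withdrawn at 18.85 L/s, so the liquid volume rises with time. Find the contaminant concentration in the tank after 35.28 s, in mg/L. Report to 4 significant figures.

0.01947 mg/L

Let m(t) be the amount of contaminant. Volume: V(t) = V₀ + (Q_in − Q_out) t = 745.9 + 16.9300 t; V(35.28) = 1343.19 L.
Species balance (pure solvent in): dm/dt = −Q_out · m/V(t).
dm/m = −Q_out dt/(V₀ + 16.9300 t); integrating gives ln(m/m₀) = −(Q_out/(Q_in−Q_out)) ln(V/V₀).
m = m₀ (V₀/V)^(Q_out/(Q_in−Q_out)) = 50.33 × (745.9/1343.19)^(1.11341) = 26.1456 mg.
C = m/V = 26.1456/1343.19 = 0.0194653 mg/L.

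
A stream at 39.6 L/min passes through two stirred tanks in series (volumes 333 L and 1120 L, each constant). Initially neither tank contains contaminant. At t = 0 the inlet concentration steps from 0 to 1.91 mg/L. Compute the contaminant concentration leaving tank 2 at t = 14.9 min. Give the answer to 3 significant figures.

Each tank obeys Vᵢ dCᵢ/dt = Q(Cᵢ₋₁ − Cᵢ), so τᵢ = Vᵢ/Q.
τ₁ = 333/39.6 = 8.4091 min; τ₂ = 1120/39.6 = 28.283 min.
Solving the cascade with C₁(0)=C₂(0)=0 gives C₂(t) = C_in[1 − (τ₁ e^(−t/τ₁) − τ₂ e^(−t/τ₂))/(τ₁ − τ₂)].
At t = 14.9: e^(−t/τ₁) = 0.17001, e^(−t/τ₂) = 0.59048.
C₂ = 1.91·[1 − (8.4091·0.17001 − 28.283·0.59048)/(-19.874)] = 1.91·0.23161 = 0.44238 mg/L.

0.442 mg/L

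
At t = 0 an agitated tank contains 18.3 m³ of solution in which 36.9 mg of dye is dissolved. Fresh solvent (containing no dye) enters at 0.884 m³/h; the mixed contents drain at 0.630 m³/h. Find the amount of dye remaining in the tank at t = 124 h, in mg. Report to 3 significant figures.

3.08 mg

Let m(t) be the amount of dye. Volume: V(t) = V₀ + (Q_in − Q_out) t = 18.3 + 0.25400 t; V(124) = 49.796 m³.
Species balance (pure solvent in): dm/dt = −Q_out · m/V(t).
Separate: dm/m = −Q_out dt/V(t) ⇒ ln(m/m₀) = −(Q_out/(Q_in−Q_out)) ln(V/V₀).
m = m₀ (V₀/V)^(Q_out/(Q_in−Q_out)) = 36.9 × (18.3/49.796)^(2.4803) = 3.0812 mg.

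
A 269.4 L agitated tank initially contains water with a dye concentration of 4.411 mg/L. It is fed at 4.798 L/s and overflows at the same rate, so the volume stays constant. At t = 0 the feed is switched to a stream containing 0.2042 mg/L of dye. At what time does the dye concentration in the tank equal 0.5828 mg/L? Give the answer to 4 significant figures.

135.2 s

Species balance: V dC/dt = Q(C_in − C) ⇒ τ = V/Q = 56.1484 s.
C(t) = C_in + (C₀ − C_in) e^(−t/τ). Set C = 0.5828 and solve for t:
e^(−t/τ) = (C − C_in)/(C₀ − C_in) = (0.5828 − 0.2042)/(4.411 − 0.2042) = 0.0899971
t = −τ ln(…) = 56.1484 × 2.40798 = 135.204 s.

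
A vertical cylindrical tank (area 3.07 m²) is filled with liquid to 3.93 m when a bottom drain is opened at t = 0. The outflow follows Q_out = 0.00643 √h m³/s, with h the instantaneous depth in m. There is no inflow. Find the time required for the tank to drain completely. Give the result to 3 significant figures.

Mass balance (ρ constant): A dh/dt = −0.00643 √h.
Separate and integrate: 2(√h − √h₀) = −(0.00643/A) t.
Set h = 0: 2√h₀ = (0.00643/A) t_empty ⇒ t_empty = 2A√h₀/0.00643.
t_empty = 2·3.07·√3.93/0.00643 = 6.1400·1.9824/0.00643 = 1893.0 s.

1890 s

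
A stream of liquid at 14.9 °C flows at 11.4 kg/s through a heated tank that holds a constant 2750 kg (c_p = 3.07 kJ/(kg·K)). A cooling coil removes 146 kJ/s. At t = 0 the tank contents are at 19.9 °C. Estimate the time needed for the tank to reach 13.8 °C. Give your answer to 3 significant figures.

264 s

Heat balance on the well-mixed liquid: M c_p dT/dt = ṁ c_p (T_in − T) − 146.
τ = M/ṁ = 241.23 s; T_ss = T_in − Q̇/(ṁ c_p) = 10.728 °C.
T(t) = T_ss + (T₀ − T_ss) e^(−t/τ). Set T = 13.8:
e^(−t/τ) = (13.8 − 10.728)/(19.9 − 10.728) = 0.33491
t = −241.23 · ln(0.33491) = 263.88 s.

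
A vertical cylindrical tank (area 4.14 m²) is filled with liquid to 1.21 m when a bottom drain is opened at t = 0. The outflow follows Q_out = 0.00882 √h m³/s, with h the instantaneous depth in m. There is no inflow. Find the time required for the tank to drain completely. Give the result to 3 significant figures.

1030 s

Volume balance on the tank: A dh/dt = −0.00882 √h.
Separate and integrate: 2(√h − √h₀) = −(0.00882/A) t.
Tank is empty when √h = 0: t_empty = 2A√h₀/0.00882.
t_empty = 2·4.14·√1.21/0.00882 = 8.2800·1.1000/0.00882 = 1032.7 s.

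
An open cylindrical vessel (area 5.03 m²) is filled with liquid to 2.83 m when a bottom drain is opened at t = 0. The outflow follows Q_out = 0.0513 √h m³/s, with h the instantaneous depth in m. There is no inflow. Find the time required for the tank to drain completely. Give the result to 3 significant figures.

330 s

Accumulation of liquid (constant cross-section A): A dh/dt = −0.0513 √h.
This is separable: 2 d(√h)/dt = −0.0513/A, so √h = √h₀ − (0.0513/(2A)) t.
Tank is empty when √h = 0: t_empty = 2A√h₀/0.0513.
t_empty = 2·5.03·√2.83/0.0513 = 10.060·1.6823/0.0513 = 329.89 s.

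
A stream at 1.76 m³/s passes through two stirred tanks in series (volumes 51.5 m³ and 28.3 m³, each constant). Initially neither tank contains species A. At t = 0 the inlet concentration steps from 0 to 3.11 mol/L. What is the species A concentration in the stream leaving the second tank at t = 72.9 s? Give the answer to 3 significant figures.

2.58 mol/L

Time constants: τᵢ = Vᵢ/Q for each well-mixed tank.
τ₁ = 51.5/1.76 = 29.261 s; τ₂ = 28.3/1.76 = 16.080 s.
Solving the cascade with C₁(0)=C₂(0)=0 gives C₂(t) = C_in[1 − (τ₁ e^(−t/τ₁) − τ₂ e^(−t/τ₂))/(τ₁ − τ₂)].
At t = 72.9: e^(−t/τ₁) = 0.082799, e^(−t/τ₂) = 0.010741.
C₂ = 3.11·[1 − (29.261·0.082799 − 16.080·0.010741)/(13.182)] = 3.11·0.82930 = 2.5791 mol/L.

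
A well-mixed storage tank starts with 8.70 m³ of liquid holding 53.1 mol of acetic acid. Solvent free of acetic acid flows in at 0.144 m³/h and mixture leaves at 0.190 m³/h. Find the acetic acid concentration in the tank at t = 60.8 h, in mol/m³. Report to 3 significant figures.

Let m(t) be the amount of acetic acid. Volume: V(t) = V₀ + (Q_in − Q_out) t = 8.70 − 0.046000 t; V(60.8) = 5.9032 m³.
Species balance (pure solvent in): dm/dt = −Q_out · m/V(t).
dm/m = −Q_out dt/(V₀ − 0.046000 t); integrating gives ln(m/m₀) = −(Q_out/(Q_in−Q_out)) ln(V/V₀).
m = m₀ (V₀/V)^(Q_out/(Q_in−Q_out)) = 53.1 × (8.70/5.9032)^(-4.1304) = 10.700 mol.
C = m/V = 10.700/5.9032 = 1.8126 mol/m³.

1.81 mol/m³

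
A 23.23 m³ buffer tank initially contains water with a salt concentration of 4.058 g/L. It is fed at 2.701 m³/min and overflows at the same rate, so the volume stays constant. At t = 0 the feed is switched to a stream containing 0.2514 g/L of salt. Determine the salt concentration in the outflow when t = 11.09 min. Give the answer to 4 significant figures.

Transient balance on the dissolved component: V dC/dt = Q(C_in − C).
Rewrite as dC/dt + C/τ = C_in/τ, τ = V/Q = 8.60052 min.
This is linear first-order; C(t) = C_in + (C₀ − C_in) e^(−t/τ).
C(11.09) = 0.2514 + (4.058 − 0.2514)·e^(−11.09/8.60052) = 0.2514 + (3.80660)·0.275420 = 1.29981 g/L.

1.300 g/L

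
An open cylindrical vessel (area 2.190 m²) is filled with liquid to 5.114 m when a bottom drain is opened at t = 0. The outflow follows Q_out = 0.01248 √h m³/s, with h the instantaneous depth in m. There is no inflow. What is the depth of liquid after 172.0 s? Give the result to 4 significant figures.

A dh/dt = −Q_out = −0.01248 √h.
Separate and integrate: 2(√h − √h₀) = −(0.01248/A) t.
√h = √5.114 − 0.01248·172.0/(2·2.190) = 2.26142 − 0.490082 = 1.77133.
h = 1.77133² = 3.13762 m.

3.138 m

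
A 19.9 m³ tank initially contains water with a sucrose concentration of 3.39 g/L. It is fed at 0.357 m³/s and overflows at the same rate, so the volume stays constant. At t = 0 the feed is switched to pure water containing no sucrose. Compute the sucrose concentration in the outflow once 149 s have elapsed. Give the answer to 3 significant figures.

Accumulation = in − out for the solute gives V dC/dt = Q(C_in − C).
Time constant τ = V/Q = 19.9/0.357 = 55.742 s.
Solution: C(t) = C_in + (C₀ − C_in) e^(−t/τ).
C(149) = 0 + (3.39 − 0)·e^(−149/55.742) = 0 + (3.3900)·0.069044 = 0.23406 g/L.

0.234 g/L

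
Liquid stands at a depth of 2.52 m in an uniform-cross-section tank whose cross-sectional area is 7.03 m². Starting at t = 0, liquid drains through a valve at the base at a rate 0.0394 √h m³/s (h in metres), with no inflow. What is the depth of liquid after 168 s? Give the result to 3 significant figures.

1.25 m

With no inflow, A dh/dt = −0.0394 √h.
This is separable: 2 d(√h)/dt = −0.0394/A, so √h = √h₀ − (0.0394/(2A)) t.
√h = √2.52 − 0.0394·168/(2·7.03) = 1.5875 − 0.47078 = 1.1167.
h = 1.1167² = 1.2469 m.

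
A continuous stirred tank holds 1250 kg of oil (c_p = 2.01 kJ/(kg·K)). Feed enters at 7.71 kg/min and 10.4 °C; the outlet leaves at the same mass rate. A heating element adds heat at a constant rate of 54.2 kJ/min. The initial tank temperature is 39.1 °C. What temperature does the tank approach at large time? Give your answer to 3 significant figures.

13.9 °C

Heat balance on the well-mixed liquid: M c_p dT/dt = ṁ c_p (T_in − T) + 54.2.
At steady state dT/dt = 0 ⇒ T_ss = T_in + Q̇/(ṁ c_p) = 10.4 + 54.2/(7.71·2.01) = 13.897 °C.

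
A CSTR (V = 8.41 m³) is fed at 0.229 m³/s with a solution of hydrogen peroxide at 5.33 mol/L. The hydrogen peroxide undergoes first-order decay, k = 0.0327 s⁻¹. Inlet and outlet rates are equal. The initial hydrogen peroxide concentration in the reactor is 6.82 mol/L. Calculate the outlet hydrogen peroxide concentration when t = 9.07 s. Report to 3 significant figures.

4.98 mol/L

V dC/dt = Q(C_in − C) − k V C.
This is linear with rate a = Q/V + k = 0.059929 s⁻¹.
C_ss = Q C_in/(Q + kV) = 2.4217 mol/L; C(t) = C_ss + (C₀ − C_ss) e^(−a t).
C(9.07) = 2.4217 + (4.3983)·e^(−0.059929·9.07) = 2.4217 + (4.3983)·0.58068 = 4.9757 mol/L.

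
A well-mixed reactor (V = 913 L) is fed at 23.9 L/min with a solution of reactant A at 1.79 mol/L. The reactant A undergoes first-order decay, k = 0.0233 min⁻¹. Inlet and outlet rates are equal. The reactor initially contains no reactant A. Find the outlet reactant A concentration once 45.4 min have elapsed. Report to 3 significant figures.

0.847 mol/L

Species balance: V dC/dt = Q C_in − Q C − k V C.
This is linear with rate a = Q/V + k = 0.049477 min⁻¹.
C_ss = Q C_in/(Q + kV) = 0.94705 mol/L; C(t) = C_ss + (C₀ − C_ss) e^(−a t).
C(45.4) = 0.94705 + (-0.94705)·e^(−0.049477·45.4) = 0.94705 + (-0.94705)·0.10579 = 0.84686 mol/L.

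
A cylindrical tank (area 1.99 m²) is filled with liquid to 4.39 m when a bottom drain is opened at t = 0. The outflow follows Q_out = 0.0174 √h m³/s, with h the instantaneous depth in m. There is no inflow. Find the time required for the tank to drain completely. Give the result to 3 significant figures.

A dh/dt = −Q_out = −0.0174 √h.
This is separable: 2 d(√h)/dt = −0.0174/A, so √h = √h₀ − (0.0174/(2A)) t.
Tank is empty when √h = 0: t_empty = 2A√h₀/0.0174.
t_empty = 2·1.99·√4.39/0.0174 = 3.9800·2.0952/0.0174 = 479.25 s.

479 s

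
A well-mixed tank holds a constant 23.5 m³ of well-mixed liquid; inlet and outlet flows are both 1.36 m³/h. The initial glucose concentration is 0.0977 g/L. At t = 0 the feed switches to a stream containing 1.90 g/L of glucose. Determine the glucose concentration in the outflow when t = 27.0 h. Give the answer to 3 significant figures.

Species balance on the tank: V dC/dt = Q(C_in − C).
Time constant τ = V/Q = 23.5/1.36 = 17.279 h.
This is linear first-order; C(t) = C_in + (C₀ − C_in) e^(−t/τ).
C(27.0) = 1.90 + (0.0977 − 1.90)·e^(−27.0/17.279) = 1.90 + (-1.8023)·0.20960 = 1.5222 g/L.

1.52 g/L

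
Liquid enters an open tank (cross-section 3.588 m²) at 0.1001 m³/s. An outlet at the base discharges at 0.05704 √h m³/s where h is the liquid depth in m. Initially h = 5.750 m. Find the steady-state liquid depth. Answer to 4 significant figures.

3.080 m

A dh/dt = Q_in − 0.05704 √h. Steady state requires inflow = outflow:
Q_in = 0.05704 √h_ss ⇒ √h_ss = 0.1001/0.05704 = 1.75491.
h_ss = 1.75491² = 3.07971 m. (Since h₀ = 5.750 m > h_ss, the level will fall toward this value.)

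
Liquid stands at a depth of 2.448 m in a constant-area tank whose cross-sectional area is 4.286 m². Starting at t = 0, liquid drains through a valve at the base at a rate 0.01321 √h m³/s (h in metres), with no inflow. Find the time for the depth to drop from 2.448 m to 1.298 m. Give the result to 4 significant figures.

Accumulation of liquid (constant cross-section A): A dh/dt = −0.01321 √h.
Separate and integrate: 2(√h − √h₀) = −(0.01321/A) t.
t = 2A(√h₀ − √h)/0.01321 = 2·4.286·(√2.448 − √1.298)/0.01321
  = 8.57200 × (1.56461 − 1.13930) / 0.01321 = 275.985 s.

276.0 s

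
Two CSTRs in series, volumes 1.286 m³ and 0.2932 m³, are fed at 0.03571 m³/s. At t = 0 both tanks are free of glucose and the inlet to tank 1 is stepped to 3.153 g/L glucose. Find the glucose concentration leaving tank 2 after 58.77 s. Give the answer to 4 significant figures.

Time constants: τᵢ = Vᵢ/Q for each well-mixed tank.
τ₁ = 1.286/0.03571 = 36.0123 s; τ₂ = 0.2932/0.03571 = 8.21059 s.
Tank 1: C₁ = C_in(1 − e^(−t/τ₁)). Tank 2 (τ₁ ≠ τ₂): C₂ = C_in[1 − (τ₁ e^(−t/τ₁) − τ₂ e^(−t/τ₂))/(τ₁ − τ₂)].
At t = 58.77: e^(−t/τ₁) = 0.195550, e^(−t/τ₂) = 0.000778740.
C₂ = 3.153·[1 − (36.0123·0.195550 − 8.21059·0.000778740)/(27.8017)] = 3.153·0.746929 = 2.35507 g/L.

2.355 g/L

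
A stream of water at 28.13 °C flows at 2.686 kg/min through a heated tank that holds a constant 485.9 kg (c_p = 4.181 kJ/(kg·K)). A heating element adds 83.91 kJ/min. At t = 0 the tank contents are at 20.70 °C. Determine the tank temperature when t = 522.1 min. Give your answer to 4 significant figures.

M c_p dT/dt = ṁ c_p (T_in − T) + Q̇.
τ = M/ṁ = 180.901 min; T_ss = T_in + Q̇/(ṁ c_p) = 28.13 + 83.91/(2.686·4.181) = 35.6018 °C.
This is linear first-order; T(t) = T_ss + (T₀ − T_ss) e^(−t/τ).
T(522.1) = 35.6018 + (-14.9018)·e^(−522.1/180.901) = 35.6018 + (-14.9018)·0.0557929 = 34.7704 °C.

34.77 °C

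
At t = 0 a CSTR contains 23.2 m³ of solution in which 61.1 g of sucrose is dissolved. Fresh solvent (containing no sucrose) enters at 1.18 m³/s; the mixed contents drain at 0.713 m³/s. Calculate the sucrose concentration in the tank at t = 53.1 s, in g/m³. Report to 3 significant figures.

0.420 g/m³

Total volume: dV/dt = Q_in − Q_out = 0.46700 m³/s, so V(t) = 23.2 + 0.46700 t and V(53.1) = 47.998 m³.
Solute balance: dm/dt = 0 − Q_out C = −Q_out m/V(t).
Separate: dm/m = −Q_out dt/V(t) ⇒ ln(m/m₀) = −(Q_out/(Q_in−Q_out)) ln(V/V₀).
m = m₀ (V₀/V)^(Q_out/(Q_in−Q_out)) = 61.1 × (23.2/47.998)^(1.5268) = 20.137 g.
C = m/V = 20.137/47.998 = 0.41954 g/m³.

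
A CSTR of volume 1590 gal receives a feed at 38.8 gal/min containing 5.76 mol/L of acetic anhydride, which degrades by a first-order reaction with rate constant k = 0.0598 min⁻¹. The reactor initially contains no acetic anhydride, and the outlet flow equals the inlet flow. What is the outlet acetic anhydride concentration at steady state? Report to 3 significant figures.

Species balance: V dC/dt = Q C_in − Q C − k V C.
Steady state (dC/dt = 0): C_ss = Q C_in/(Q + kV) = C_in/(1 + kV/Q).
C_ss = 38.8·5.76/(38.8 + 0.0598·1590) = 223.49/133.88 = 1.6693 mol/L.

1.67 mol/L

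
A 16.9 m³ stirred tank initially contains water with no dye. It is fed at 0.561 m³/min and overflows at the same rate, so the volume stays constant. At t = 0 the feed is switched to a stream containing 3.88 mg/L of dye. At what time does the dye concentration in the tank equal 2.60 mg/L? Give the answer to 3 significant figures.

Species balance: V dC/dt = Q(C_in − C) ⇒ τ = V/Q = 30.125 min.
C(t) = C_in + (C₀ − C_in) e^(−t/τ). Set C = 2.60 and solve for t:
e^(−t/τ) = (C − C_in)/(C₀ − C_in) = (2.60 − 3.88)/(0 − 3.88) = 0.32990
t = −τ ln(…) = 30.125 × 1.1090 = 33.408 min.

33.4 min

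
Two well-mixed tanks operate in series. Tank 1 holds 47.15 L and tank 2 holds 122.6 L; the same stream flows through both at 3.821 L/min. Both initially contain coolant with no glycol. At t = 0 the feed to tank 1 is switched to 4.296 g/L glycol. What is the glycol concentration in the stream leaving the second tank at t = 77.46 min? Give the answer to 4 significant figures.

Species balance on tank i: dCᵢ/dt = (Cᵢ₋₁ − Cᵢ)/τᵢ with τᵢ = Vᵢ/Q.
τ₁ = 47.15/3.821 = 12.3397 min; τ₂ = 122.6/3.821 = 32.0858 min.
Solving the cascade with C₁(0)=C₂(0)=0 gives C₂(t) = C_in[1 − (τ₁ e^(−t/τ₁) − τ₂ e^(−t/τ₂))/(τ₁ − τ₂)].
At t = 77.46: e^(−t/τ₁) = 0.00187847, e^(−t/τ₂) = 0.0894434.
C₂ = 4.296·[1 − (12.3397·0.00187847 − 32.0858·0.0894434)/(-19.7461)] = 4.296·0.855836 = 3.67667 g/L.

3.677 g/L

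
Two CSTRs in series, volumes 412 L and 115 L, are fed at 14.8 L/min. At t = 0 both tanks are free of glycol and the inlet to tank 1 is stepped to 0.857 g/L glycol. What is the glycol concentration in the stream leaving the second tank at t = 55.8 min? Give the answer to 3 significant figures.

Time constants: τᵢ = Vᵢ/Q for each well-mixed tank.
τ₁ = 412/14.8 = 27.838 min; τ₂ = 115/14.8 = 7.7703 min.
Solving the cascade with C₁(0)=C₂(0)=0 gives C₂(t) = C_in[1 − (τ₁ e^(−t/τ₁) − τ₂ e^(−t/τ₂))/(τ₁ − τ₂)].
At t = 55.8: e^(−t/τ₁) = 0.13473, e^(−t/τ₂) = 0.00076074.
C₂ = 0.857·[1 − (27.838·0.13473 − 7.7703·0.00076074)/(20.068)] = 0.857·0.81339 = 0.69708 g/L.

0.697 g/L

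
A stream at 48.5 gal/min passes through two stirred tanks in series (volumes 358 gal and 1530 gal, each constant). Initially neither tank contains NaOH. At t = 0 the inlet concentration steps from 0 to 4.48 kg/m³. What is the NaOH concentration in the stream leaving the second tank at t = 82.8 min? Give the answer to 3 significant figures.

Species balance on tank i: dCᵢ/dt = (Cᵢ₋₁ − Cᵢ)/τᵢ with τᵢ = Vᵢ/Q.
τ₁ = 358/48.5 = 7.3814 min; τ₂ = 1530/48.5 = 31.546 min.
Solving the cascade with C₁(0)=C₂(0)=0 gives C₂(t) = C_in[1 − (τ₁ e^(−t/τ₁) − τ₂ e^(−t/τ₂))/(τ₁ − τ₂)].
At t = 82.8: e^(−t/τ₁) = 1.3439e-05, e^(−t/τ₂) = 0.072461.
C₂ = 4.48·[1 − (7.3814·1.3439e-05 − 31.546·0.072461)/(-24.165)] = 4.48·0.90541 = 4.0562 kg/m³.

4.06 kg/m³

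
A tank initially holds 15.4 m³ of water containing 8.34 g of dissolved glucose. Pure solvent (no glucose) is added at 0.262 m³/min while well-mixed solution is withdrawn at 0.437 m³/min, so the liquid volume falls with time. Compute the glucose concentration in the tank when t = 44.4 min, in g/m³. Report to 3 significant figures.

Let m(t) be the amount of glucose. Volume: V(t) = V₀ + (Q_in − Q_out) t = 15.4 − 0.17500 t; V(44.4) = 7.6300 m³.
Species balance (pure solvent in): dm/dt = −Q_out · m/V(t).
Separate: dm/m = −Q_out dt/V(t) ⇒ ln(m/m₀) = −(Q_out/(Q_in−Q_out)) ln(V/V₀).
m = m₀ (V₀/V)^(Q_out/(Q_in−Q_out)) = 8.34 × (15.4/7.6300)^(-2.4971) = 1.4439 g.
C = m/V = 1.4439/7.6300 = 0.18924 g/m³.

0.189 g/m³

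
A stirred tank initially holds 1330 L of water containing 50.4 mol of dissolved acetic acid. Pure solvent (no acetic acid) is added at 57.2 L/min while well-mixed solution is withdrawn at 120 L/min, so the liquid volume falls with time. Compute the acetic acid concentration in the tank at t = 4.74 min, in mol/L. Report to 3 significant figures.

Let m(t) be the amount of acetic acid. Volume: V(t) = V₀ + (Q_in − Q_out) t = 1330 − 62.800 t; V(4.74) = 1032.3 L.
Species balance (pure solvent in): dm/dt = −Q_out · m/V(t).
dm/m = −Q_out dt/(V₀ − 62.800 t); integrating gives ln(m/m₀) = −(Q_out/(Q_in−Q_out)) ln(V/V₀).
m = m₀ (V₀/V)^(Q_out/(Q_in−Q_out)) = 50.4 × (1330/1032.3)^(-1.9108) = 31.058 mol.
C = m/V = 31.058/1032.3 = 0.030085 mol/L.

0.0301 mol/L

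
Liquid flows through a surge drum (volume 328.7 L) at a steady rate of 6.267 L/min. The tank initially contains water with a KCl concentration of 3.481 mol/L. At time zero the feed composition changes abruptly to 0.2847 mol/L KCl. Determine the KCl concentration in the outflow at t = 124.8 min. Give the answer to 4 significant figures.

0.5807 mol/L

Unsteady species balance (constant V, well mixed): V dC/dt = Q(C_in − C).
So dC/dt = (C_in − C)/τ with τ = V/Q = 328.7/6.267 = 52.4493 min.
This is linear first-order; C(t) = C_in + (C₀ − C_in) e^(−t/τ).
C(124.8) = 0.2847 + (3.481 − 0.2847)·e^(−124.8/52.4493) = 0.2847 + (3.19630)·0.0926025 = 0.580685 mol/L.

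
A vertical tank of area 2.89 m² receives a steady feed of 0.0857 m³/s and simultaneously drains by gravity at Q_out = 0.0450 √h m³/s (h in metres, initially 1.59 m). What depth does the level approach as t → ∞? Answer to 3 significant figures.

3.63 m

Level balance: A dh/dt = 0.0857 − 0.0450 √h. Setting dh/dt = 0:
Q_in = 0.0450 √h_ss ⇒ √h_ss = 0.0857/0.0450 = 1.9044.
h_ss = 1.9044² = 3.6269 m. (Since h₀ = 1.59 m < h_ss, the level will rise toward this value.)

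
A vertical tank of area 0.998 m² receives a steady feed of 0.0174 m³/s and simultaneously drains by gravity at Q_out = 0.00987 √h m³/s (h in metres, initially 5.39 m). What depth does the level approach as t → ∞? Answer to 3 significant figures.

A dh/dt = Q_in − 0.00987 √h. Steady state requires inflow = outflow:
Q_in = 0.00987 √h_ss ⇒ √h_ss = 0.0174/0.00987 = 1.7629.
h_ss = 1.7629² = 3.1079 m. (Since h₀ = 5.39 m > h_ss, the level will fall toward this value.)

3.11 m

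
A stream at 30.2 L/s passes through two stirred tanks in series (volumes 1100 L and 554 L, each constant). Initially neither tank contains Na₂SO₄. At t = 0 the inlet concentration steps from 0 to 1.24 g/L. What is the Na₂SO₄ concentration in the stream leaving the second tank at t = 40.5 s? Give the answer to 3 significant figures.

0.557 g/L

Species balance on tank i: dCᵢ/dt = (Cᵢ₋₁ − Cᵢ)/τᵢ with τᵢ = Vᵢ/Q.
τ₁ = 1100/30.2 = 36.424 s; τ₂ = 554/30.2 = 18.344 s.
Solving the cascade with C₁(0)=C₂(0)=0 gives C₂(t) = C_in[1 − (τ₁ e^(−t/τ₁) − τ₂ e^(−t/τ₂))/(τ₁ − τ₂)].
At t = 40.5: e^(−t/τ₁) = 0.32893, e^(−t/τ₂) = 0.10995.
C₂ = 1.24·[1 − (36.424·0.32893 − 18.344·0.10995)/(18.079)] = 1.24·0.44888 = 0.55661 g/L.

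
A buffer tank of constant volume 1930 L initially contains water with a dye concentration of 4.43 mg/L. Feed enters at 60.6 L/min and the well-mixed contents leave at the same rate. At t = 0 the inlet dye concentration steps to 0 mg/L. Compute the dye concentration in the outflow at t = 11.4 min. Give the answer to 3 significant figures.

3.10 mg/L

Species balance on the tank: V dC/dt = Q(C_in − C).
Time constant τ = V/Q = 1930/60.6 = 31.848 min.
This is linear first-order; C(t) = C_in + (C₀ − C_in) e^(−t/τ).
C(11.4) = 0 + (4.43 − 0)·e^(−11.4/31.848) = 0 + (4.4300)·0.69911 = 3.0971 mg/L.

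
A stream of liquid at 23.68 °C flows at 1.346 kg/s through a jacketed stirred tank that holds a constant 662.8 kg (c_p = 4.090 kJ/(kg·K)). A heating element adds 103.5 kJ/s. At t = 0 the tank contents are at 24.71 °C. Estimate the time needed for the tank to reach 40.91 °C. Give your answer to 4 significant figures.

M c_p dT/dt = ṁ c_p (T_in − T) + Q̇.
τ = M/ṁ = 492.422 s; T_ss = T_in + Q̇/(ṁ c_p) = 42.4806 °C.
T(t) = T_ss + (T₀ − T_ss) e^(−t/τ). Set T = 40.91:
e^(−t/τ) = (40.91 − 42.4806)/(24.71 − 42.4806) = 0.0883825
t = −492.422 · ln(0.0883825) = 1194.66 s.

1195 s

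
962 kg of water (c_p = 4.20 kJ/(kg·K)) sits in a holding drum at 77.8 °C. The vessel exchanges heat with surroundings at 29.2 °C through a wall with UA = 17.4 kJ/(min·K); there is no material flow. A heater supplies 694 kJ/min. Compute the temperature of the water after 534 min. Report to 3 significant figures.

70.0 °C

Heat balance on the well-mixed liquid: M c_p dT/dt = −UA(T − T_amb) + Q̇.
dT/dt = (T_ss − T)/τ with T_ss = T_amb + Q̇/UA = 29.2 + 694/17.4 = 69.085 °C, τ = M c_p/UA = 962·4.20/17.4 = 232.21 min.
T approaches T_ss exponentially: T(t) = T_ss + (T₀ − T_ss) e^(−t/τ).
T(534) = 69.085 + (8.7149)·0.10029 = 69.959 °C.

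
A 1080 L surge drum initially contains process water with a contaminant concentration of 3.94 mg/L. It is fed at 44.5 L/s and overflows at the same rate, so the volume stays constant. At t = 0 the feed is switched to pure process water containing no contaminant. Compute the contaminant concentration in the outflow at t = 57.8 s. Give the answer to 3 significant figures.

Mass balance on the solute (V constant): V dC/dt = Q(C_in − C).
Rewrite as dC/dt + C/τ = C_in/τ, τ = V/Q = 24.270 s.
Solution: C(t) = C_in + (C₀ − C_in) e^(−t/τ).
C(57.8) = 0 + (3.94 − 0)·e^(−57.8/24.270) = 0 + (3.9400)·0.092405 = 0.36408 mg/L.

0.364 mg/L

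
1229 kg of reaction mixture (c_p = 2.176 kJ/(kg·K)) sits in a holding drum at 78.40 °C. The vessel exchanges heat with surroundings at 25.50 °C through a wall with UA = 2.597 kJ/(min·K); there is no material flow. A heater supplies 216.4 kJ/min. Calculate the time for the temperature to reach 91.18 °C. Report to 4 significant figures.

Lumped-capacitance energy balance: M c_p dT/dt = UA(T_amb − T) + Q̇.
τ = M c_p/UA = 1029.77 min; T_ss = T_amb + Q̇/UA = 25.50 + 216.4/2.597 = 108.827 °C.
T(t) = T_ss + (T₀ − T_ss)e^(−t/τ); set T = 91.18:
t = −τ ln[(T − T_ss)/(T₀ − T_ss)] = −1029.77 · ln(0.579977) = 560.982 min.

561.0 min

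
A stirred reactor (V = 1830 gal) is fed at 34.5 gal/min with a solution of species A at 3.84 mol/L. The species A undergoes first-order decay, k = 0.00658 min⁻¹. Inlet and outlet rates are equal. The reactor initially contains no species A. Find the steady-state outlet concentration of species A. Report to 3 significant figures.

2.85 mol/L

Species balance: V dC/dt = Q C_in − Q C − k V C.
At steady state: 0 = Q C_in − (Q + kV) C_ss, so C_ss = Q C_in/(Q + kV).
C_ss = 34.5·3.84/(34.5 + 0.00658·1830) = 132.48/46.541 = 2.8465 mol/L.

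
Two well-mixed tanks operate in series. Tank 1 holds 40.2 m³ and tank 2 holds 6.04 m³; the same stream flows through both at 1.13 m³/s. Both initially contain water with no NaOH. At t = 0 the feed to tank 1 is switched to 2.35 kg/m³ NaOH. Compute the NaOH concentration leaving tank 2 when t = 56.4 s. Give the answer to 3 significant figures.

Species balance on tank i: dCᵢ/dt = (Cᵢ₋₁ − Cᵢ)/τᵢ with τᵢ = Vᵢ/Q.
τ₁ = 40.2/1.13 = 35.575 s; τ₂ = 6.04/1.13 = 5.3451 s.
Solving the cascade with C₁(0)=C₂(0)=0 gives C₂(t) = C_in[1 − (τ₁ e^(−t/τ₁) − τ₂ e^(−t/τ₂))/(τ₁ − τ₂)].
At t = 56.4: e^(−t/τ₁) = 0.20487, e^(−t/τ₂) = 2.6150e-05.
C₂ = 2.35·[1 − (35.575·0.20487 − 5.3451·2.6150e-05)/(30.230)] = 2.35·0.75891 = 1.7834 kg/m³.

1.78 kg/m³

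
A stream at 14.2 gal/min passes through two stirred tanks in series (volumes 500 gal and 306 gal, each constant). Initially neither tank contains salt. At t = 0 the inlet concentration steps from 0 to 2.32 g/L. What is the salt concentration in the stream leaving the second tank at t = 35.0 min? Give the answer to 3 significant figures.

0.828 g/L

Each tank obeys Vᵢ dCᵢ/dt = Q(Cᵢ₋₁ − Cᵢ), so τᵢ = Vᵢ/Q.
τ₁ = 500/14.2 = 35.211 min; τ₂ = 306/14.2 = 21.549 min.
Tank 1: C₁ = C_in(1 − e^(−t/τ₁)). Tank 2 (τ₁ ≠ τ₂): C₂ = C_in[1 − (τ₁ e^(−t/τ₁) − τ₂ e^(−t/τ₂))/(τ₁ − τ₂)].
At t = 35.0: e^(−t/τ₁) = 0.37009, e^(−t/τ₂) = 0.19707.
C₂ = 2.32·[1 − (35.211·0.37009 − 21.549·0.19707)/(13.662)] = 2.32·0.35700 = 0.82823 g/L.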